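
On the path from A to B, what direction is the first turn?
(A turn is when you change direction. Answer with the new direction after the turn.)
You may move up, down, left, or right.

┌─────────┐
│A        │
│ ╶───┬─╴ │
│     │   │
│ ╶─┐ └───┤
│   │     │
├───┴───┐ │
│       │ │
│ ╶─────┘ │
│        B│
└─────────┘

Directions: down, right, right, down, right, right, down, down
First turn direction: right

Solution:

┌─────────┐
│A        │
│ ╶───┬─╴ │
│↳ → ↓│   │
│ ╶─┐ └───┤
│   │↳ → ↓│
├───┴───┐ │
│       │↓│
│ ╶─────┘ │
│        B│
└─────────┘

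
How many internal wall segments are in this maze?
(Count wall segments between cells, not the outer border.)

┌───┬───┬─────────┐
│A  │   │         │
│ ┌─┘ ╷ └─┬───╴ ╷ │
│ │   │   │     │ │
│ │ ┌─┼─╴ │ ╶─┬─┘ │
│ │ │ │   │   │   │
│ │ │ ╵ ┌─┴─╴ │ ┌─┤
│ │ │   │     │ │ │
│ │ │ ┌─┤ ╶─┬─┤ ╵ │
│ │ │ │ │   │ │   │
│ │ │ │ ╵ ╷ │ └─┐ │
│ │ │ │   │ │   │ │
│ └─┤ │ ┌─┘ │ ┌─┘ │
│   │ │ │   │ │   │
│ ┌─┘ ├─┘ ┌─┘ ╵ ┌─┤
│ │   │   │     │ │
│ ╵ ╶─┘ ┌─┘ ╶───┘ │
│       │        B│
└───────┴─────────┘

Counting internal wall segments:
Total internal walls: 64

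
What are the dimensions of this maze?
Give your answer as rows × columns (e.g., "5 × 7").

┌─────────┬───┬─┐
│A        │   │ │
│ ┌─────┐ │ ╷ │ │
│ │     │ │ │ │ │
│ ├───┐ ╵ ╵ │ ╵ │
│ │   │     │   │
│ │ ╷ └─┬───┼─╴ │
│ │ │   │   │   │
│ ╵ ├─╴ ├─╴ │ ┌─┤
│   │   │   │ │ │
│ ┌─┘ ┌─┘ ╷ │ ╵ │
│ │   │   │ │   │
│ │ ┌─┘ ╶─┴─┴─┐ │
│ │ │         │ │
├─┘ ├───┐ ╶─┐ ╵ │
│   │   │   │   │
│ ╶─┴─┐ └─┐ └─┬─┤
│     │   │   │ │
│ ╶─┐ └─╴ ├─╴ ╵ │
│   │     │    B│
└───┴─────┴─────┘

Counting the maze dimensions:
Rows (vertical): 10
Columns (horizontal): 8
Dimensions: 10 × 8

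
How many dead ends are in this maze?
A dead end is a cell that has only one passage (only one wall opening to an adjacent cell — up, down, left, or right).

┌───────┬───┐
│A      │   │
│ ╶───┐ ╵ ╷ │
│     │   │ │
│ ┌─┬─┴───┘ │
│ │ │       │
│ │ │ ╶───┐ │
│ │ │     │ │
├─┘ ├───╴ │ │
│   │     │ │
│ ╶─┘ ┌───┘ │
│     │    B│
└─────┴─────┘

Checking each cell for number of passages:

Dead ends found at positions:
  (1, 2)
  (2, 1)
  (3, 0)
  (5, 3)
Total dead ends: 4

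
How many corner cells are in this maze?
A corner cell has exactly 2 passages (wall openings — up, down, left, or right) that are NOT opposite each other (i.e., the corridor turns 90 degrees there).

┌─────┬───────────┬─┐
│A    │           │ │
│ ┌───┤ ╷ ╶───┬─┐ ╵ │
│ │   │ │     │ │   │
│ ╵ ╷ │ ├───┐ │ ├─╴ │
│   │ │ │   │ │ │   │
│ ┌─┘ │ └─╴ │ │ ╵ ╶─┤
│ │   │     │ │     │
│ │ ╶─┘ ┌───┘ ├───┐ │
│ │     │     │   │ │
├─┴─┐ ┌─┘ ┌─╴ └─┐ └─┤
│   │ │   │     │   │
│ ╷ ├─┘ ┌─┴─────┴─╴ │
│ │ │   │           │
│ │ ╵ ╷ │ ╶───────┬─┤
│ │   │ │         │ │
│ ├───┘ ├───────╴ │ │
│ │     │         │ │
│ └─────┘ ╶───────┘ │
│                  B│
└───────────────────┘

Counting corner cells (2 non-opposite passages):
Total corners: 39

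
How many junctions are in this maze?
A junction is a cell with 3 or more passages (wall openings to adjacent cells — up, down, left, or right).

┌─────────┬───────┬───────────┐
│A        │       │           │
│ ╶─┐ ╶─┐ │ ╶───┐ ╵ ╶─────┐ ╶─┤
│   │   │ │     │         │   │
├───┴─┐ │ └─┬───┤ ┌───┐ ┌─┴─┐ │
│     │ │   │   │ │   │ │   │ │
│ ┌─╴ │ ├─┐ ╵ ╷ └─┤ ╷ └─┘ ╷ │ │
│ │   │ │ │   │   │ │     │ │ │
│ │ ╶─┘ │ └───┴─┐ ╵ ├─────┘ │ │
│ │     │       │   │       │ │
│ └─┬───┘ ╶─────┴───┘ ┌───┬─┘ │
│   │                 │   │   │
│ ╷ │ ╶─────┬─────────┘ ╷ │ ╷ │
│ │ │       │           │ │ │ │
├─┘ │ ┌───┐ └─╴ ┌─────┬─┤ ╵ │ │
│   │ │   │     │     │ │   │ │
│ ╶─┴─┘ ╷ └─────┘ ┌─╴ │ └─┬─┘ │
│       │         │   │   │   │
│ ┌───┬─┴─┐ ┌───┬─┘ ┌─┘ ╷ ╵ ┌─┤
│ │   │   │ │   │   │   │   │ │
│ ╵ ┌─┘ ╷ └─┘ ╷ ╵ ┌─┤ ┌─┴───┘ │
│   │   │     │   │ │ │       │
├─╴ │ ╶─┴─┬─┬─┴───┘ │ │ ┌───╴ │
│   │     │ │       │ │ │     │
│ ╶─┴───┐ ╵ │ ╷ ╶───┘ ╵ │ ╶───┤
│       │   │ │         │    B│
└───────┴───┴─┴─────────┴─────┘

Checking each cell for number of passages:

Junctions found (3+ passages):
  (0, 2): 3 passages
  (0, 13): 3 passages
  (1, 8): 3 passages
  (1, 9): 3 passages
  (1, 11): 3 passages
  (4, 4): 3 passages
  (5, 0): 3 passages
  (5, 4): 3 passages
  (5, 14): 3 passages
  (6, 2): 3 passages
  (6, 7): 3 passages
  (8, 0): 3 passages
  (8, 5): 3 passages
  (8, 11): 3 passages
  (10, 1): 3 passages
  (10, 14): 3 passages
  (11, 7): 3 passages
  (12, 10): 3 passages
Total junctions: 18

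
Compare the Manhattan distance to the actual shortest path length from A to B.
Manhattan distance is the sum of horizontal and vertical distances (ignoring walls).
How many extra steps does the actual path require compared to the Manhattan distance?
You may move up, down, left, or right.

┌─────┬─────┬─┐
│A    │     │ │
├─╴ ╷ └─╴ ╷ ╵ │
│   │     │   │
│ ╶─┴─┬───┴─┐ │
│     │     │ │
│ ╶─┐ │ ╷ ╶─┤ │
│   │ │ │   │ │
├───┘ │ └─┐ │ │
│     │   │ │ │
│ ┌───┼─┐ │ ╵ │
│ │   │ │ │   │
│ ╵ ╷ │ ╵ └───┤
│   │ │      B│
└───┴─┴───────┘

Manhattan distance: |6 - 0| + |6 - 0| = 12
Actual path length: 26
Extra steps: 26 - 12 = 14

Solution:

┌─────┬─────┬─┐
│A → ↓│  ↱ ↓│ │
├─╴ ╷ └─╴ ╷ ╵ │
│   │↳ → ↑│↳ ↓│
│ ╶─┴─┬───┴─┐ │
│     │↓ ↰  │↓│
│ ╶─┐ │ ╷ ╶─┤ │
│   │ │↓│↑ ↰│↓│
├───┘ │ └─┐ │ │
│     │↳ ↓│↑│↓│
│ ┌───┼─┐ │ ╵ │
│ │   │ │↓│↑ ↲│
│ ╵ ╷ │ ╵ └───┤
│   │ │  ↳ → B│
└───┴─┴───────┘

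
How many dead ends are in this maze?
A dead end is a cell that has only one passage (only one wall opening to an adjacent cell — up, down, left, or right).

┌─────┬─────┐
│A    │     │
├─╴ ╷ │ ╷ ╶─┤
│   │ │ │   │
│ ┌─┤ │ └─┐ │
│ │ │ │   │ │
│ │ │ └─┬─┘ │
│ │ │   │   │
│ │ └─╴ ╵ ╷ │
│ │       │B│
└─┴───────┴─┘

Checking each cell for number of passages:

Dead ends found at positions:
  (0, 0)
  (0, 5)
  (2, 1)
  (2, 4)
  (4, 0)
  (4, 5)
Total dead ends: 6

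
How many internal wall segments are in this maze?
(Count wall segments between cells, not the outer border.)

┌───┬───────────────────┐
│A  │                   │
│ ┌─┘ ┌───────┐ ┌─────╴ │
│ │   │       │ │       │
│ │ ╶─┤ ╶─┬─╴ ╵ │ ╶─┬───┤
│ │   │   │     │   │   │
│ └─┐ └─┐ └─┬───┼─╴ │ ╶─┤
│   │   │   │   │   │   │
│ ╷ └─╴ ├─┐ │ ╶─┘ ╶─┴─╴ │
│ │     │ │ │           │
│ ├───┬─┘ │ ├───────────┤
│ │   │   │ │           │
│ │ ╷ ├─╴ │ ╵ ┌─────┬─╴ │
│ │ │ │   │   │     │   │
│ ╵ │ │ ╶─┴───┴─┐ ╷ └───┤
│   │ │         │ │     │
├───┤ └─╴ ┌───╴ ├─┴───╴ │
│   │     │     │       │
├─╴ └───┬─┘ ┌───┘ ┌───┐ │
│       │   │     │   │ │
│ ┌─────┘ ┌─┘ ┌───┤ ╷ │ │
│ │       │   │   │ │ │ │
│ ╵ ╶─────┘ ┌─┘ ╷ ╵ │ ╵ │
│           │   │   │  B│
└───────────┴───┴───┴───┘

Counting internal wall segments:
Total internal walls: 121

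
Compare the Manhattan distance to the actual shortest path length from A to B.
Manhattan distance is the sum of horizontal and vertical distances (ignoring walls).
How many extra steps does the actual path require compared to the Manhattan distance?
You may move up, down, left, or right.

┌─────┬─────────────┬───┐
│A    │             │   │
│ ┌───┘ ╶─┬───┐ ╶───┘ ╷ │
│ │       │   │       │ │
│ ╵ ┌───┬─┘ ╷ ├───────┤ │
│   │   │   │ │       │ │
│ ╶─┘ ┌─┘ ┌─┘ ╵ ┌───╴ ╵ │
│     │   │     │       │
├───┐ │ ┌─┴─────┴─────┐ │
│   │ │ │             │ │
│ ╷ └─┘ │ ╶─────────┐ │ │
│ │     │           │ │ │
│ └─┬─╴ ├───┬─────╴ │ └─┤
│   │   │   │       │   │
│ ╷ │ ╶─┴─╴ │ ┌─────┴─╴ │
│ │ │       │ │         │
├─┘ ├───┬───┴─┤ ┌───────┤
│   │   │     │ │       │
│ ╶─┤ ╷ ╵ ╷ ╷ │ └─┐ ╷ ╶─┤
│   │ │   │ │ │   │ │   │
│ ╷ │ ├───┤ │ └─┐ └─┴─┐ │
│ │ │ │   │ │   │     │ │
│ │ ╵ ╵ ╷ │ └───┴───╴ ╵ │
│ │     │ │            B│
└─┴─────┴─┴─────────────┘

Manhattan distance: |11 - 0| + |11 - 0| = 22
Actual path length: 68
Extra steps: 68 - 22 = 46

Solution:

┌─────┬─────────────┬───┐
│A    │↱ → → → ↓    │↱ ↓│
│ ┌───┘ ╶─┬───┐ ╶───┘ ╷ │
│↓│↱ → ↑  │↓ ↰│↳ → → ↑│↓│
│ ╵ ┌───┬─┘ ╷ ├───────┤ │
│↳ ↑│   │↓ ↲│↑│↓ ← ← ↰│↓│
│ ╶─┘ ┌─┘ ┌─┘ ╵ ┌───╴ ╵ │
│     │↓ ↲│  ↑ ↲│    ↑ ↲│
├───┐ │ ┌─┴─────┴─────┐ │
│↓ ↰│ │↓│             │ │
│ ╷ └─┘ │ ╶─────────┐ │ │
│↓│↑ ← ↲│           │ │ │
│ └─┬─╴ ├───┬─────╴ │ └─┤
│↳ ↓│   │   │       │   │
│ ╷ │ ╶─┴─╴ │ ┌─────┴─╴ │
│ │↓│       │ │         │
├─┘ ├───┬───┴─┤ ┌───────┤
│↓ ↲│↱ ↓│↱ ↓  │ │       │
│ ╶─┤ ╷ ╵ ╷ ╷ │ └─┐ ╷ ╶─┤
│↳ ↓│↑│↳ ↑│↓│ │   │ │   │
│ ╷ │ ├───┤ │ └─┐ └─┴─┐ │
│ │↓│↑│   │↓│   │     │ │
│ │ ╵ ╵ ╷ │ └───┴───╴ ╵ │
│ │↳ ↑  │ │↳ → → → → → B│
└─┴─────┴─┴─────────────┘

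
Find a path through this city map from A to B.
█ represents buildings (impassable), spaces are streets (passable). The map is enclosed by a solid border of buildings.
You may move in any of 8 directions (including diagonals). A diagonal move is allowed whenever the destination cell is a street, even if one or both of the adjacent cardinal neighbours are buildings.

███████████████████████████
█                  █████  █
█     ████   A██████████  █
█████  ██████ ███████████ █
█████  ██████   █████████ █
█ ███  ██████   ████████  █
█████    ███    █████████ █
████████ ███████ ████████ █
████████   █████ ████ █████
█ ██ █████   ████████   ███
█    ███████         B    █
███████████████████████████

Finding the shortest path from A to B:
Movement: 8-directional
Path length: 26 steps
Directions: left → left → left → up-left → left → left → left → down-left → down → down → down-right → down-right → down-right → down-right → right → down-right → right → down-right → right → right → right → right → right → right → right → right

Solution:

███████████████████████████
█     ↙←←←         █████  █
█    ↓████↖←←A██████████  █
█████↓ ██████ ███████████ █
█████↘ ██████   █████████ █
█ ███ ↘██████   ████████  █
█████  ↘ ███    █████████ █
████████↘███████ ████████ █
████████ →↘█████ ████ █████
█ ██ █████ →↘████████   ███
█    ███████ →→→→→→→→B    █
███████████████████████████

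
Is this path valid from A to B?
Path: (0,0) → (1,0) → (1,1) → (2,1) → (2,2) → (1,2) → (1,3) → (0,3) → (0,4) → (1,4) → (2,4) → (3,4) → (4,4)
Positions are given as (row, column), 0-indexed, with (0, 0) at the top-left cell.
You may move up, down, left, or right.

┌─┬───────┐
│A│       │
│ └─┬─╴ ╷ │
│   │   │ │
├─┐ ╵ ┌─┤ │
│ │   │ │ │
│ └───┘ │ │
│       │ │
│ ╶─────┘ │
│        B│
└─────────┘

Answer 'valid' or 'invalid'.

Checking path validity:
Result: All consecutive moves are passable.

valid

Correct solution:

┌─┬───────┐
│A│    ↱ ↓│
│ └─┬─╴ ╷ │
│↳ ↓│↱ ↑│↓│
├─┐ ╵ ┌─┤ │
│ │↳ ↑│ │↓│
│ └───┘ │ │
│       │↓│
│ ╶─────┘ │
│        B│
└─────────┘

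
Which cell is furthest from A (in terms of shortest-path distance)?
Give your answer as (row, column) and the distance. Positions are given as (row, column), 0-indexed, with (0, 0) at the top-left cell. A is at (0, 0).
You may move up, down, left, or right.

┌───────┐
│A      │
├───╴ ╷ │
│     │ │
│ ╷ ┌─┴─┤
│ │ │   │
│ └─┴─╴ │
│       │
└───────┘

Computing BFS distances from A to all cells:
Furthest cell: (2, 2)
Distance: 12 steps

Path from A to the furthest cell:

┌───────┐
│A → ↓  │
├───╴ ╷ │
│↓ ← ↲│ │
│ ╷ ┌─┴─┤
│↓│ │B ↰│
│ └─┴─╴ │
│↳ → → ↑│
└───────┘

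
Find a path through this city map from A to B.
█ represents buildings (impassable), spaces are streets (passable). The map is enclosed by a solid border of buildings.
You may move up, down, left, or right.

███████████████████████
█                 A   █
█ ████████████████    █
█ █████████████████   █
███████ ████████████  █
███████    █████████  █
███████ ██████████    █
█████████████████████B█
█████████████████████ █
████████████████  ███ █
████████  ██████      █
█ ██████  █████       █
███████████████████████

Finding the shortest path from A to B:
Movement: cardinal only
Path length: 9 steps
Directions: down → right → down → right → down → down → down → right → down

Solution:

███████████████████████
█                 A   █
█ ████████████████↳↓  █
█ █████████████████↳↓ █
███████ ████████████↓ █
███████    █████████↓ █
███████ ██████████  ↳↓█
█████████████████████B█
█████████████████████ █
████████████████  ███ █
████████  ██████      █
█ ██████  █████       █
███████████████████████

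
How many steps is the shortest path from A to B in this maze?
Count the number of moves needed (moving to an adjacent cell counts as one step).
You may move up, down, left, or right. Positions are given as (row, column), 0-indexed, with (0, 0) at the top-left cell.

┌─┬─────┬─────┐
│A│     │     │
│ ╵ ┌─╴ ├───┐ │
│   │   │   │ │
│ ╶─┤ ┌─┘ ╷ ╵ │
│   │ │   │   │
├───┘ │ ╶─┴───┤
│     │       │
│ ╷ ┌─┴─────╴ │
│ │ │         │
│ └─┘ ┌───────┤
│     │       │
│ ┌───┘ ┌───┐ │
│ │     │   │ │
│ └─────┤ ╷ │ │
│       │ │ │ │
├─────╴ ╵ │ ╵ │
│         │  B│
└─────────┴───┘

Using BFS to find shortest path:
Start: (0, 0), End: (8, 6)
Path found:
(0,0) → (1,0) → (1,1) → (0,1) → (0,2) → (0,3) → (1,3) → (1,2) → (2,2) → (3,2) → (3,1) → (3,0) → (4,0) → (5,0) → (6,0) → (7,0) → (7,1) → (7,2) → (7,3) → (8,3) → (8,4) → (7,4) → (6,4) → (6,5) → (7,5) → (8,5) → (8,6)
Number of steps: 26

Solution:

┌─┬─────┬─────┐
│A│↱ → ↓│     │
│ ╵ ┌─╴ ├───┐ │
│↳ ↑│↓ ↲│   │ │
│ ╶─┤ ┌─┘ ╷ ╵ │
│   │↓│   │   │
├───┘ │ ╶─┴───┤
│↓ ← ↲│       │
│ ╷ ┌─┴─────╴ │
│↓│ │         │
│ └─┘ ┌───────┤
│↓    │       │
│ ┌───┘ ┌───┐ │
│↓│     │↱ ↓│ │
│ └─────┤ ╷ │ │
│↳ → → ↓│↑│↓│ │
├─────╴ ╵ │ ╵ │
│      ↳ ↑│↳ B│
└─────────┴───┘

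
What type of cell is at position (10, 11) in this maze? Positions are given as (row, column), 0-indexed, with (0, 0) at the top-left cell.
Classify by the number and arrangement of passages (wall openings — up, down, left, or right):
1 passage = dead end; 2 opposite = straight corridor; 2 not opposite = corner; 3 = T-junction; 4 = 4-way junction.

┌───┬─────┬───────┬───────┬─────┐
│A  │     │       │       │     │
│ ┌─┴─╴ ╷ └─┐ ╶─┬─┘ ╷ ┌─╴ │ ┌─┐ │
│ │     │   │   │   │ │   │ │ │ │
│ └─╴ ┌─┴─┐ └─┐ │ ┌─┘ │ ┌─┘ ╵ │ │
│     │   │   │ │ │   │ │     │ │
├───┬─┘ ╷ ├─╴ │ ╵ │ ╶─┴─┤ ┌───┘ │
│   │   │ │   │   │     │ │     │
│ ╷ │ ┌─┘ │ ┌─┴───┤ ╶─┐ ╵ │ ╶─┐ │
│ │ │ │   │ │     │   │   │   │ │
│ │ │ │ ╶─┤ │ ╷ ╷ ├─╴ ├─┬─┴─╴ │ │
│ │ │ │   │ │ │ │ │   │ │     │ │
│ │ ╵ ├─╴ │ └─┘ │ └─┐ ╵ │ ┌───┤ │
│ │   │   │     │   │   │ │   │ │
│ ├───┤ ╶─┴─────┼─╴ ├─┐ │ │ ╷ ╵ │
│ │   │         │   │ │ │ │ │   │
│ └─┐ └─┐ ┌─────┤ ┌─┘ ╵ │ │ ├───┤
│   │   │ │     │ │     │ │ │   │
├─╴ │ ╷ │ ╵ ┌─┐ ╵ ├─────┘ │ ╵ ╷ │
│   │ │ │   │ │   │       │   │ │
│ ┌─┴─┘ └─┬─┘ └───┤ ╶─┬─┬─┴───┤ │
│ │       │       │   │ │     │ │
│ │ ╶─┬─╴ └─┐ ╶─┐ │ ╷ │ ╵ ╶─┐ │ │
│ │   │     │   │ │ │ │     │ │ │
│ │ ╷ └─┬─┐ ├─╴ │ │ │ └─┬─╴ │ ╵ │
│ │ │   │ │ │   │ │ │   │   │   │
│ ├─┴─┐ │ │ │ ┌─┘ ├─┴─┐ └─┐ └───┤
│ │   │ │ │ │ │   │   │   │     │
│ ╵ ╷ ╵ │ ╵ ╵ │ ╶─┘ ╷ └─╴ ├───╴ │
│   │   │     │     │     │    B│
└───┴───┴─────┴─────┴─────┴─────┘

Checking cell at (10, 11):
Number of passages: 1
Cell type: dead end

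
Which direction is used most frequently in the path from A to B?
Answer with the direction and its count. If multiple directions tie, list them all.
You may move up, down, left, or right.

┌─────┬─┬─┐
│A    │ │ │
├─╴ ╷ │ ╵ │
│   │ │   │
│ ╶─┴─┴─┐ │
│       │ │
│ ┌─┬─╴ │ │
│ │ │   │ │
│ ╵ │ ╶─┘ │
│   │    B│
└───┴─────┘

Directions: right, down, left, down, right, right, right, down, left, down, right, right
Counts: {'right': 6, 'down': 4, 'left': 2}
Most common: right (6 times)

Solution:

┌─────┬─┬─┐
│A ↓  │ │ │
├─╴ ╷ │ ╵ │
│↓ ↲│ │   │
│ ╶─┴─┴─┐ │
│↳ → → ↓│ │
│ ┌─┬─╴ │ │
│ │ │↓ ↲│ │
│ ╵ │ ╶─┘ │
│   │↳ → B│
└───┴─────┘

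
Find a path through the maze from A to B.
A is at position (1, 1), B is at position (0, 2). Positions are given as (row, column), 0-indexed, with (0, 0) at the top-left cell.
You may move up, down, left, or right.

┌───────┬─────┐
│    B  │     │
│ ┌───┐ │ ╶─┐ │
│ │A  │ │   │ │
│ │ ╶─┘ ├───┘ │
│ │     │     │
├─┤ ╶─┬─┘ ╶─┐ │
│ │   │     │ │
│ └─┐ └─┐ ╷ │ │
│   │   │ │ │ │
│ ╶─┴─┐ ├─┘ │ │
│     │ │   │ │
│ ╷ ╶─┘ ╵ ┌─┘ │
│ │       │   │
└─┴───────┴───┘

Finding the shortest path from (1, 1) to (0, 2):
Path length: 6 steps
Directions: down → right → right → up → up → left

Solution:

┌───────┬─────┐
│    B ↰│     │
│ ┌───┐ │ ╶─┐ │
│ │A  │↑│   │ │
│ │ ╶─┘ ├───┘ │
│ │↳ → ↑│     │
├─┤ ╶─┬─┘ ╶─┐ │
│ │   │     │ │
│ └─┐ └─┐ ╷ │ │
│   │   │ │ │ │
│ ╶─┴─┐ ├─┘ │ │
│     │ │   │ │
│ ╷ ╶─┘ ╵ ┌─┘ │
│ │       │   │
└─┴───────┴───┘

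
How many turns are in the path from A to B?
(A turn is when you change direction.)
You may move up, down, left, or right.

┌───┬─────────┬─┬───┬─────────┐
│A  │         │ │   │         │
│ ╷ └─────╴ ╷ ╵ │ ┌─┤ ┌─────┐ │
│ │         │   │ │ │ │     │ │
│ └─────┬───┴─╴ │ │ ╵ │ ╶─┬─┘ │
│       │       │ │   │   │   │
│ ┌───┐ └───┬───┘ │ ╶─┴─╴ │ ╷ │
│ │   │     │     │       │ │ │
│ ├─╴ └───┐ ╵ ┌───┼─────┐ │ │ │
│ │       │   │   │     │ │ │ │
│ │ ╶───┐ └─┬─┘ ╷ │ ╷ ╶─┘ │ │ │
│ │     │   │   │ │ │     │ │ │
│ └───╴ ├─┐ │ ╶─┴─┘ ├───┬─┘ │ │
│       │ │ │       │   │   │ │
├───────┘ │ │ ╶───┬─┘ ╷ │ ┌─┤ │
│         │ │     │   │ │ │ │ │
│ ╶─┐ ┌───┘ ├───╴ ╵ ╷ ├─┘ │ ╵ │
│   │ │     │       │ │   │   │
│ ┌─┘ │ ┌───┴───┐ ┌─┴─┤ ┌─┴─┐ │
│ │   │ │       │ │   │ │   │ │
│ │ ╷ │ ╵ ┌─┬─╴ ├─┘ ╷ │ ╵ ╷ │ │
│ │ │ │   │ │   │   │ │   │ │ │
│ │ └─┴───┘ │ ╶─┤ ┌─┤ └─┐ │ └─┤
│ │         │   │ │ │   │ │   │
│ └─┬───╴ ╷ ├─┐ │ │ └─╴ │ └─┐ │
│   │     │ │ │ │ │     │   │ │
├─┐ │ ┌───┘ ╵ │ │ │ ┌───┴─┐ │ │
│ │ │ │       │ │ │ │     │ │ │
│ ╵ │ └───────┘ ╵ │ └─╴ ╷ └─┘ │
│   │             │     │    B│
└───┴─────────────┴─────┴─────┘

Directions: down, down, down, down, down, down, right, right, right, up, left, left, up, right, right, right, down, right, down, down, down, left, left, down, down, right, up, right, right, right, down, left, down, right, down, down, down, right, up, up, up, up, right, up, right, down, down, right, down, left, left, down, down, right, right, up, right, down, right, right
Number of turns: 33

Solution:

┌───┬─────────┬─┬───┬─────────┐
│A  │         │ │   │         │
│ ╷ └─────╴ ╷ ╵ │ ┌─┤ ┌─────┐ │
│↓│         │   │ │ │ │     │ │
│ └─────┬───┴─╴ │ │ ╵ │ ╶─┬─┘ │
│↓      │       │ │   │   │   │
│ ┌───┐ └───┬───┘ │ ╶─┴─╴ │ ╷ │
│↓│   │     │     │       │ │ │
│ ├─╴ └───┐ ╵ ┌───┼─────┐ │ │ │
│↓│↱ → → ↓│   │   │     │ │ │ │
│ │ ╶───┐ └─┬─┘ ╷ │ ╷ ╶─┘ │ │ │
│↓│↑ ← ↰│↳ ↓│   │ │ │     │ │ │
│ └───╴ ├─┐ │ ╶─┴─┘ ├───┬─┘ │ │
│↳ → → ↑│ │↓│       │   │   │ │
├───────┘ │ │ ╶───┬─┘ ╷ │ ┌─┤ │
│         │↓│     │   │ │ │ │ │
│ ╶─┐ ┌───┘ ├───╴ ╵ ╷ ├─┘ │ ╵ │
│   │ │↓ ← ↲│       │ │   │   │
│ ┌─┘ │ ┌───┴───┐ ┌─┴─┤ ┌─┴─┐ │
│ │   │↓│↱ → → ↓│ │↱ ↓│ │   │ │
│ │ ╷ │ ╵ ┌─┬─╴ ├─┘ ╷ │ ╵ ╷ │ │
│ │ │ │↳ ↑│ │↓ ↲│↱ ↑│↓│   │ │ │
│ │ └─┴───┘ │ ╶─┤ ┌─┤ └─┐ │ └─┤
│ │         │↳ ↓│↑│ │↳ ↓│ │   │
│ └─┬───╴ ╷ ├─┐ │ │ └─╴ │ └─┐ │
│   │     │ │ │↓│↑│↓ ← ↲│   │ │
├─┐ │ ┌───┘ ╵ │ │ │ ┌───┴─┐ │ │
│ │ │ │       │↓│↑│↓│  ↱ ↓│ │ │
│ ╵ │ └───────┘ ╵ │ └─╴ ╷ └─┘ │
│   │          ↳ ↑│↳ → ↑│↳ → B│
└───┴─────────────┴─────┴─────┘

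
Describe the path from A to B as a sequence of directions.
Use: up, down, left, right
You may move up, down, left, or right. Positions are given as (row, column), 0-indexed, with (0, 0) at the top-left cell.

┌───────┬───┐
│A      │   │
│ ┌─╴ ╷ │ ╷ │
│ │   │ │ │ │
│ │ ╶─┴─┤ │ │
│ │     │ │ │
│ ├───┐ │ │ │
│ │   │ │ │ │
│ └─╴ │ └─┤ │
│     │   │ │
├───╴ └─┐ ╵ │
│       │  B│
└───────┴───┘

Finding the path and converting it to directions:
Path through cells: (0,0) → (0,1) → (0,2) → (1,2) → (1,1) → (2,1) → (2,2) → (2,3) → (3,3) → (4,3) → (4,4) → (5,4) → (5,5)
Directions: right, right, down, left, down, right, right, down, down, right, down, right

Solution:

┌───────┬───┐
│A → ↓  │   │
│ ┌─╴ ╷ │ ╷ │
│ │↓ ↲│ │ │ │
│ │ ╶─┴─┤ │ │
│ │↳ → ↓│ │ │
│ ├───┐ │ │ │
│ │   │↓│ │ │
│ └─╴ │ └─┤ │
│     │↳ ↓│ │
├───╴ └─┐ ╵ │
│       │↳ B│
└───────┴───┘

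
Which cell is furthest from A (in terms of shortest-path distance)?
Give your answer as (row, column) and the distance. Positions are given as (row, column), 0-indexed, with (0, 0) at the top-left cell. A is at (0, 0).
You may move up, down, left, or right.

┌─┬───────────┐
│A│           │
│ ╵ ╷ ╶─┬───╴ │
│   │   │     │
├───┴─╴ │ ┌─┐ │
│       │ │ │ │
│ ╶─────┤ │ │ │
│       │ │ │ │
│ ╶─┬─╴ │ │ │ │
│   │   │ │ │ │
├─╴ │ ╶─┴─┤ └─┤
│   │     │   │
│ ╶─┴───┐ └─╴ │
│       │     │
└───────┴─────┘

Computing BFS distances from A to all cells:
Furthest cell: (2, 5)
Distance: 27 steps

Path from A to the furthest cell:

┌─┬───────────┐
│A│↱ ↓        │
│ ╵ ╷ ╶─┬───╴ │
│↳ ↑│↳ ↓│     │
├───┴─╴ │ ┌─┐ │
│↓ ← ← ↲│ │B│ │
│ ╶─────┤ │ │ │
│↳ → → ↓│ │↑│ │
│ ╶─┬─╴ │ │ │ │
│   │↓ ↲│ │↑│ │
├─╴ │ ╶─┴─┤ └─┤
│   │↳ → ↓│↑ ↰│
│ ╶─┴───┐ └─╴ │
│       │↳ → ↑│
└───────┴─────┘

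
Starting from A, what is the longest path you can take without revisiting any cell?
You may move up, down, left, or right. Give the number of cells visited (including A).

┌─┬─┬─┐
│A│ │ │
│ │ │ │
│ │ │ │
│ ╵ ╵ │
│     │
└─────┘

Finding longest simple path using DFS:
Start: (0, 0)
Longest path visits 7 cells
Path: A → down → down → right → right → up → up

Solution:

┌─┬─┬─┐
│A│ │B│
│ │ │ │
│↓│ │↑│
│ ╵ ╵ │
│↳ → ↑│
└─────┘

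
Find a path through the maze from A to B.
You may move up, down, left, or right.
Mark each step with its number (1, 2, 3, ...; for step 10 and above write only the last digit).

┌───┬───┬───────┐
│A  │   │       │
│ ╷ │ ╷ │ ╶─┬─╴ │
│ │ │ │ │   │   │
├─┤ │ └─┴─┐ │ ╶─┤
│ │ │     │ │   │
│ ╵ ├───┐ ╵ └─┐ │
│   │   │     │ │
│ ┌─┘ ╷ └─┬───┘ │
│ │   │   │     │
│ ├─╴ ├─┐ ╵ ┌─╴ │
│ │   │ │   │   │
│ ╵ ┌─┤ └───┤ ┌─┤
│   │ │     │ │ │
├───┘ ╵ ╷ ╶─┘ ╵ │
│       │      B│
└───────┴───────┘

Finding the shortest path through the maze:
Path length: 26 steps
Directions: right → down → down → down → left → down → down → down → right → up → right → up → up → right → down → right → down → right → up → right → right → down → left → down → down → right

Solution:

┌───┬───┬───────┐
│A 1│   │       │
│ ╷ │ ╷ │ ╶─┬─╴ │
│ │2│ │ │   │   │
├─┤ │ └─┴─┐ │ ╶─┤
│ │3│     │ │   │
│ ╵ ├───┐ ╵ └─┐ │
│5 4│3 4│     │ │
│ ┌─┘ ╷ └─┬───┘ │
│6│  2│5 6│9 0 1│
│ ├─╴ ├─┐ ╵ ┌─╴ │
│7│0 1│ │7 8│3 2│
│ ╵ ┌─┤ └───┤ ┌─┤
│8 9│ │     │4│ │
├───┘ ╵ ╷ ╶─┘ ╵ │
│       │    5 B│
└───────┴───────┘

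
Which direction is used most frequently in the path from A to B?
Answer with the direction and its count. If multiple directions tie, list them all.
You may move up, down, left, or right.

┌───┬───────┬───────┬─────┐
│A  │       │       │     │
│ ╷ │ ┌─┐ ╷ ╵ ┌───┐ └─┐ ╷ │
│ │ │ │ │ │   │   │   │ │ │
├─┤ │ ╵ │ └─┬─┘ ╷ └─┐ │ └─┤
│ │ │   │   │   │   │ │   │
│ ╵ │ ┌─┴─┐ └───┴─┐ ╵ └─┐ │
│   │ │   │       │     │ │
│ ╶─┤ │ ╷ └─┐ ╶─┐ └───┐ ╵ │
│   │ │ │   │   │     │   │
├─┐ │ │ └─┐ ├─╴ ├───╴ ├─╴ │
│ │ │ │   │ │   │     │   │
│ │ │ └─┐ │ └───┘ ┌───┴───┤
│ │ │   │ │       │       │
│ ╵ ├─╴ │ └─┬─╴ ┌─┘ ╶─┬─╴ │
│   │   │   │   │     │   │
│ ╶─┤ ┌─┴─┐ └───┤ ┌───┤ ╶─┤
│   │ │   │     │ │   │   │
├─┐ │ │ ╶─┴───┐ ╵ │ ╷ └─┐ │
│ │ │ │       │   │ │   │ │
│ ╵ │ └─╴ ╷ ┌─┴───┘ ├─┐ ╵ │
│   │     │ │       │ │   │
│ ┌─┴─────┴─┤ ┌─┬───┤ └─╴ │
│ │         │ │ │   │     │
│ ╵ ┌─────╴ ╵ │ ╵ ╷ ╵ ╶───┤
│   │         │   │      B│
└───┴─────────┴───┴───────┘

Directions: right, down, down, down, left, down, right, down, down, down, left, down, right, down, down, left, down, down, right, up, right, right, right, right, down, right, up, up, right, right, right, up, up, right, down, right, down, right, down, left, left, down, right, right
Counts: {'right': 17, 'down': 17, 'left': 5, 'up': 5}
Most common: down and right (tied at 17 times each)

Solution:

┌───┬───────┬───────┬─────┐
│A ↓│       │       │     │
│ ╷ │ ┌─┐ ╷ ╵ ┌───┐ └─┐ ╷ │
│ │↓│ │ │ │   │   │   │ │ │
├─┤ │ ╵ │ └─┬─┘ ╷ └─┐ │ └─┤
│ │↓│   │   │   │   │ │   │
│ ╵ │ ┌─┴─┐ └───┴─┐ ╵ └─┐ │
│↓ ↲│ │   │       │     │ │
│ ╶─┤ │ ╷ └─┐ ╶─┐ └───┐ ╵ │
│↳ ↓│ │ │   │   │     │   │
├─┐ │ │ └─┐ ├─╴ ├───╴ ├─╴ │
│ │↓│ │   │ │   │     │   │
│ │ │ └─┐ │ └───┘ ┌───┴───┤
│ │↓│   │ │       │       │
│ ╵ ├─╴ │ └─┬─╴ ┌─┘ ╶─┬─╴ │
│↓ ↲│   │   │   │     │   │
│ ╶─┤ ┌─┴─┐ └───┤ ┌───┤ ╶─┤
│↳ ↓│ │   │     │ │↱ ↓│   │
├─┐ │ │ ╶─┴───┐ ╵ │ ╷ └─┐ │
│ │↓│ │       │   │↑│↳ ↓│ │
│ ╵ │ └─╴ ╷ ┌─┴───┘ ├─┐ ╵ │
│↓ ↲│     │ │↱ → → ↑│ │↳ ↓│
│ ┌─┴─────┴─┤ ┌─┬───┤ └─╴ │
│↓│↱ → → → ↓│↑│ │   │↓ ← ↲│
│ ╵ ┌─────╴ ╵ │ ╵ ╷ ╵ ╶───┤
│↳ ↑│      ↳ ↑│   │  ↳ → B│
└───┴─────────┴───┴───────┘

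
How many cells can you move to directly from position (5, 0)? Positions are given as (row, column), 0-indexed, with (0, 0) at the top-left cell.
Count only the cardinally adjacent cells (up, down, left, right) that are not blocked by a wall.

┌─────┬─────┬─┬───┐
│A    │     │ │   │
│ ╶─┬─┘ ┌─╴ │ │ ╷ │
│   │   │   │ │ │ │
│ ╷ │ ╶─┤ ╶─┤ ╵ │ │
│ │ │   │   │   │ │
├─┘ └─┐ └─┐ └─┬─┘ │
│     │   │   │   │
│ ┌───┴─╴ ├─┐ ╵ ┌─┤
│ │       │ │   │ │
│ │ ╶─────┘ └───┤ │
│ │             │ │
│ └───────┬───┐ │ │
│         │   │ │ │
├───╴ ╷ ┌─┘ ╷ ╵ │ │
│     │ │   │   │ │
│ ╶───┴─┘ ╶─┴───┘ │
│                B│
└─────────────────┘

Checking passable neighbors of (5, 0):
Neighbors: (4, 0), (6, 0)
Count: 2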